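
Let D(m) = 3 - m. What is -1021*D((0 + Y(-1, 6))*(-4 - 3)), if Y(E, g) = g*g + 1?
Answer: -267502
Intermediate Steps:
Y(E, g) = 1 + g² (Y(E, g) = g² + 1 = 1 + g²)
-1021*D((0 + Y(-1, 6))*(-4 - 3)) = -1021*(3 - (0 + (1 + 6²))*(-4 - 3)) = -1021*(3 - (0 + (1 + 36))*(-7)) = -1021*(3 - (0 + 37)*(-7)) = -1021*(3 - 37*(-7)) = -1021*(3 - 1*(-259)) = -1021*(3 + 259) = -1021*262 = -267502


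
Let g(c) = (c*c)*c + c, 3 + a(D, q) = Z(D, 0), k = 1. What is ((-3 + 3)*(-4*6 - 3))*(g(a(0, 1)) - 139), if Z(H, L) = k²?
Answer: 0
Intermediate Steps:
Z(H, L) = 1 (Z(H, L) = 1² = 1)
a(D, q) = -2 (a(D, q) = -3 + 1 = -2)
g(c) = c + c³ (g(c) = c²*c + c = c³ + c = c + c³)
((-3 + 3)*(-4*6 - 3))*(g(a(0, 1)) - 139) = ((-3 + 3)*(-4*6 - 3))*((-2 + (-2)³) - 139) = (0*(-24 - 3))*((-2 - 8) - 139) = (0*(-27))*(-10 - 139) = 0*(-149) = 0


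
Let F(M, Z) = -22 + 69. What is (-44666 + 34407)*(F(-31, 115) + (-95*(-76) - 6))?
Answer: -74490599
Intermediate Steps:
F(M, Z) = 47
(-44666 + 34407)*(F(-31, 115) + (-95*(-76) - 6)) = (-44666 + 34407)*(47 + (-95*(-76) - 6)) = -10259*(47 + (7220 - 6)) = -10259*(47 + 7214) = -10259*7261 = -74490599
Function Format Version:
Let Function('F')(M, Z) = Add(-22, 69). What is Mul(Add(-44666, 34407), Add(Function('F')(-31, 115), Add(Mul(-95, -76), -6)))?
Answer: -74490599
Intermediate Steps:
Function('F')(M, Z) = 47
Mul(Add(-44666, 34407), Add(Function('F')(-31, 115), Add(Mul(-95, -76), -6))) = Mul(Add(-44666, 34407), Add(47, Add(Mul(-95, -76), -6))) = Mul(-10259, Add(47, Add(7220, -6))) = Mul(-10259, Add(47, 7214)) = Mul(-10259, 7261) = -74490599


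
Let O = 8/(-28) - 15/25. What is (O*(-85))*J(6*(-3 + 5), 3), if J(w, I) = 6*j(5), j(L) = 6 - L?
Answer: 3162/7 ≈ 451.71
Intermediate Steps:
O = -31/35 (O = 8*(-1/28) - 15*1/25 = -2/7 - 3/5 = -31/35 ≈ -0.88571)
J(w, I) = 6 (J(w, I) = 6*(6 - 1*5) = 6*(6 - 5) = 6*1 = 6)
(O*(-85))*J(6*(-3 + 5), 3) = -31/35*(-85)*6 = (527/7)*6 = 3162/7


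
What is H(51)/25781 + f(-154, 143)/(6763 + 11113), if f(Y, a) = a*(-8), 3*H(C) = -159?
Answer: -7610223/115215289 ≈ -0.066052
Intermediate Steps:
H(C) = -53 (H(C) = (⅓)*(-159) = -53)
f(Y, a) = -8*a
H(51)/25781 + f(-154, 143)/(6763 + 11113) = -53/25781 + (-8*143)/(6763 + 11113) = -53*1/25781 - 1144/17876 = -53/25781 - 1144*1/17876 = -53/25781 - 286/4469 = -7610223/115215289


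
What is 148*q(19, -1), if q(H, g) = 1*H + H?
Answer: 5624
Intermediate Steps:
q(H, g) = 2*H (q(H, g) = H + H = 2*H)
148*q(19, -1) = 148*(2*19) = 148*38 = 5624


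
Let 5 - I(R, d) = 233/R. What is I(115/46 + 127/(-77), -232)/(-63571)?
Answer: 35227/8327801 ≈ 0.0042300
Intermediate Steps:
I(R, d) = 5 - 233/R
I(115/46 + 127/(-77), -232)/(-63571) = (5 - 233/(115/46 + 127/(-77)))/(-63571) = (5 - 233/(115*(1/46) + 127*(-1/77)))*(-1/63571) = (5 - 233/(5/2 - 127/77))*(-1/63571) = (5 - 233/131/154)*(-1/63571) = (5 - 233*154/131)*(-1/63571) = (5 - 35882/131)*(-1/63571) = -35227/131*(-1/63571) = 35227/8327801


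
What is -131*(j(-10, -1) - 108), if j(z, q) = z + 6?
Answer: 14672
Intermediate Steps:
j(z, q) = 6 + z
-131*(j(-10, -1) - 108) = -131*((6 - 10) - 108) = -131*(-4 - 108) = -131*(-112) = 14672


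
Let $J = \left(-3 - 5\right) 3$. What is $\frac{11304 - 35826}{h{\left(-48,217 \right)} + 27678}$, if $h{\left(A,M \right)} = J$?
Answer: $- \frac{4087}{4609} \approx -0.88674$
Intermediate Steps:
$J = -24$ ($J = \left(-8\right) 3 = -24$)
$h{\left(A,M \right)} = -24$
$\frac{11304 - 35826}{h{\left(-48,217 \right)} + 27678} = \frac{11304 - 35826}{-24 + 27678} = - \frac{24522}{27654} = \left(-24522\right) \frac{1}{27654} = - \frac{4087}{4609}$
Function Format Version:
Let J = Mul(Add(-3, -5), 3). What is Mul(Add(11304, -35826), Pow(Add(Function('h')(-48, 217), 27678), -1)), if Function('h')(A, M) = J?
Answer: Rational(-4087, 4609) ≈ -0.88674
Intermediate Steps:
J = -24 (J = Mul(-8, 3) = -24)
Function('h')(A, M) = -24
Mul(Add(11304, -35826), Pow(Add(Function('h')(-48, 217), 27678), -1)) = Mul(Add(11304, -35826), Pow(Add(-24, 27678), -1)) = Mul(-24522, Pow(27654, -1)) = Mul(-24522, Rational(1, 27654)) = Rational(-4087, 4609)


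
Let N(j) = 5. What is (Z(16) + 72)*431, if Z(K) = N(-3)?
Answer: 33187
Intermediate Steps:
Z(K) = 5
(Z(16) + 72)*431 = (5 + 72)*431 = 77*431 = 33187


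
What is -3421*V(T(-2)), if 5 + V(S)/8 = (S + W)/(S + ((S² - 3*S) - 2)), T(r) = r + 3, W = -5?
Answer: 301048/3 ≈ 1.0035e+5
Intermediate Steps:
T(r) = 3 + r
V(S) = -40 + 8*(-5 + S)/(-2 + S² - 2*S) (V(S) = -40 + 8*((S - 5)/(S + ((S² - 3*S) - 2))) = -40 + 8*((-5 + S)/(S + (-2 + S² - 3*S))) = -40 + 8*((-5 + S)/(-2 + S² - 2*S)) = -40 + 8*(-5 + S)/(-2 + S² - 2*S))
-3421*V(T(-2)) = -27368*(-5 - 11*(3 - 2) + 5*(3 - 2)²)/(2 - (3 - 2)² + 2*(3 - 2)) = -27368*(-5 - 11*1 + 5*1²)/(2 - 1*1² + 2*1) = -27368*(-5 - 11 + 5*1)/(2 - 1*1 + 2) = -27368*(-5 - 11 + 5)/(2 - 1 + 2) = -27368*(-11)/3 = -3421*(-88/3) = 301048/3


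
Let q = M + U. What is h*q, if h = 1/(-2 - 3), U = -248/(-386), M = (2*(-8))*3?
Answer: 1828/193 ≈ 9.4715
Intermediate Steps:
M = -48 (M = -16*3 = -48)
U = 124/193 (U = -248*(-1/386) = 124/193 ≈ 0.64249)
h = -⅕ (h = 1/(-5) = -⅕ ≈ -0.20000)
q = -9140/193 (q = -48 + 124/193 = -9140/193 ≈ -47.357)
h*q = -⅕*(-9140/193) = 1828/193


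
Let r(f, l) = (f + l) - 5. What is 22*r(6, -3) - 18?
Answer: -62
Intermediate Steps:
r(f, l) = -5 + f + l
22*r(6, -3) - 18 = 22*(-5 + 6 - 3) - 18 = 22*(-2) - 18 = -44 - 18 = -62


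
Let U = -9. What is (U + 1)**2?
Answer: 64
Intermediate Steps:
(U + 1)**2 = (-9 + 1)**2 = (-8)**2 = 64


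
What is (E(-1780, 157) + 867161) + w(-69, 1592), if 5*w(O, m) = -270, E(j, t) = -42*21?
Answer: 866225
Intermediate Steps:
E(j, t) = -882
w(O, m) = -54 (w(O, m) = (⅕)*(-270) = -54)
(E(-1780, 157) + 867161) + w(-69, 1592) = (-882 + 867161) - 54 = 866279 - 54 = 866225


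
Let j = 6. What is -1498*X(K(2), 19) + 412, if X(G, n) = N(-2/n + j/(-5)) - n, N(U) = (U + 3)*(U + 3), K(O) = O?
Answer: 221758192/9025 ≈ 24572.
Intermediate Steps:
N(U) = (3 + U)**2 (N(U) = (3 + U)*(3 + U) = (3 + U)**2)
X(G, n) = (9/5 - 2/n)**2 - n (X(G, n) = (3 + (-2/n + 6/(-5)))**2 - n = (3 + (-2/n + 6*(-1/5)))**2 - n = (3 + (-2/n - 6/5))**2 - n = (3 + (-6/5 - 2/n))**2 - n = (9/5 - 2/n)**2 - n)
-1498*X(K(2), 19) + 412 = -1498*(-1*19 + (1/25)*(-10 + 9*19)**2/19**2) + 412 = -1498*(-19 + (1/25)*(1/361)*(-10 + 171)**2) + 412 = -1498*(-19 + (1/25)*(1/361)*161**2) + 412 = -1498*(-19 + (1/25)*(1/361)*25921) + 412 = -1498*(-19 + 25921/9025) + 412 = -1498*(-145554/9025) + 412 = 218039892/9025 + 412 = 221758192/9025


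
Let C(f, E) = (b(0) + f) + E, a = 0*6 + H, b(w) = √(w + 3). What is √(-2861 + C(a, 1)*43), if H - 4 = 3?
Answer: √(-2517 + 43*√3) ≈ 49.422*I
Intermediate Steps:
H = 7 (H = 4 + 3 = 7)
b(w) = √(3 + w)
a = 7 (a = 0*6 + 7 = 0 + 7 = 7)
C(f, E) = E + f + √3 (C(f, E) = (√(3 + 0) + f) + E = (√3 + f) + E = (f + √3) + E = E + f + √3)
√(-2861 + C(a, 1)*43) = √(-2861 + (1 + 7 + √3)*43) = √(-2861 + (8 + √3)*43) = √(-2861 + (344 + 43*√3)) = √(-2517 + 43*√3)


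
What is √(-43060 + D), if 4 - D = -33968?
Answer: 8*I*√142 ≈ 95.331*I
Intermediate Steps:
D = 33972 (D = 4 - 1*(-33968) = 4 + 33968 = 33972)
√(-43060 + D) = √(-43060 + 33972) = √(-9088) = 8*I*√142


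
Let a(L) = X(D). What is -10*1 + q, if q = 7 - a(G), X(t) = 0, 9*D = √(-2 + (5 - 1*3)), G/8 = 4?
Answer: -3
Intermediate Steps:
G = 32 (G = 8*4 = 32)
D = 0 (D = √(-2 + (5 - 1*3))/9 = √(-2 + (5 - 3))/9 = √(-2 + 2)/9 = √0/9 = (⅑)*0 = 0)
a(L) = 0
q = 7 (q = 7 - 1*0 = 7 + 0 = 7)
-10*1 + q = -10*1 + 7 = -10 + 7 = -3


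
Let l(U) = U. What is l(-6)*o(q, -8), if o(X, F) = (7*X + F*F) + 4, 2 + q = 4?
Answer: -492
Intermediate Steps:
q = 2 (q = -2 + 4 = 2)
o(X, F) = 4 + F² + 7*X (o(X, F) = (7*X + F²) + 4 = (F² + 7*X) + 4 = 4 + F² + 7*X)
l(-6)*o(q, -8) = -6*(4 + (-8)² + 7*2) = -6*(4 + 64 + 14) = -6*82 = -492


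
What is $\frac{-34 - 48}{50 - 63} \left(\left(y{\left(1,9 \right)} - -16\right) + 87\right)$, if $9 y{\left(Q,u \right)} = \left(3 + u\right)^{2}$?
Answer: $\frac{9758}{13} \approx 750.62$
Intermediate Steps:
$y{\left(Q,u \right)} = \frac{\left(3 + u\right)^{2}}{9}$
$\frac{-34 - 48}{50 - 63} \left(\left(y{\left(1,9 \right)} - -16\right) + 87\right) = \frac{-34 - 48}{50 - 63} \left(\left(\frac{\left(3 + 9\right)^{2}}{9} - -16\right) + 87\right) = - \frac{82}{-13} \left(\left(\frac{12^{2}}{9} + 16\right) + 87\right) = \left(-82\right) \left(- \frac{1}{13}\right) \left(\left(\frac{1}{9} \cdot 144 + 16\right) + 87\right) = \frac{82 \left(\left(16 + 16\right) + 87\right)}{13} = \frac{82 \left(32 + 87\right)}{13} = \frac{82}{13} \cdot 119 = \frac{9758}{13}$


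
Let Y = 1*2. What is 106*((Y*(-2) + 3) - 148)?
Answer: -15794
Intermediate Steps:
Y = 2
106*((Y*(-2) + 3) - 148) = 106*((2*(-2) + 3) - 148) = 106*((-4 + 3) - 148) = 106*(-1 - 148) = 106*(-149) = -15794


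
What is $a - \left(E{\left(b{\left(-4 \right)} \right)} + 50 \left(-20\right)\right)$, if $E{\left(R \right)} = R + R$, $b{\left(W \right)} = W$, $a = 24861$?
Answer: $25869$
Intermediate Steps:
$E{\left(R \right)} = 2 R$
$a - \left(E{\left(b{\left(-4 \right)} \right)} + 50 \left(-20\right)\right) = 24861 - \left(2 \left(-4\right) + 50 \left(-20\right)\right) = 24861 - \left(-8 - 1000\right) = 24861 - -1008 = 24861 + 1008 = 25869$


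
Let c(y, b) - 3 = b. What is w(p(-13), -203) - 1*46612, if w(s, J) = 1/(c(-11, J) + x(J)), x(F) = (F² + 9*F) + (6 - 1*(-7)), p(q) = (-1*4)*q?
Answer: -1826957339/39195 ≈ -46612.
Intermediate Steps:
c(y, b) = 3 + b
p(q) = -4*q
x(F) = 13 + F² + 9*F (x(F) = (F² + 9*F) + (6 + 7) = (F² + 9*F) + 13 = 13 + F² + 9*F)
w(s, J) = 1/(16 + J² + 10*J) (w(s, J) = 1/((3 + J) + (13 + J² + 9*J)) = 1/(16 + J² + 10*J))
w(p(-13), -203) - 1*46612 = 1/(16 + (-203)² + 10*(-203)) - 1*46612 = 1/(16 + 41209 - 2030) - 46612 = 1/39195 - 46612 = -1826957339/39195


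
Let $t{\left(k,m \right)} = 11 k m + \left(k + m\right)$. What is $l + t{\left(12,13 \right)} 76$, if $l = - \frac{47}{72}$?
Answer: $\frac{9526705}{72} \approx 1.3232 \cdot 10^{5}$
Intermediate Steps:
$t{\left(k,m \right)} = k + m + 11 k m$ ($t{\left(k,m \right)} = 11 k m + \left(k + m\right) = k + m + 11 k m$)
$l = - \frac{47}{72}$ ($l = \left(-47\right) \frac{1}{72} = - \frac{47}{72} \approx -0.65278$)
$l + t{\left(12,13 \right)} 76 = - \frac{47}{72} + \left(12 + 13 + 11 \cdot 12 \cdot 13\right) 76 = - \frac{47}{72} + \left(12 + 13 + 1716\right) 76 = - \frac{47}{72} + 1741 \cdot 76 = - \frac{47}{72} + 132316 = \frac{9526705}{72}$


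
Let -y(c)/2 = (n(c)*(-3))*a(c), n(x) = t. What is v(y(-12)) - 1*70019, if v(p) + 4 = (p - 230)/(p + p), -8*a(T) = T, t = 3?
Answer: -3781445/54 ≈ -70027.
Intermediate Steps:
n(x) = 3
a(T) = -T/8
y(c) = -9*c/4 (y(c) = -2*3*(-3)*(-c/8) = -(-18)*(-c/8) = -9*c/4)
v(p) = -4 + (-230 + p)/(2*p) (v(p) = -4 + (p - 230)/(p + p) = -4 + (-230 + p)/((2*p)) = -4 + (-230 + p)*(1/(2*p)) = -4 + (-230 + p)/(2*p))
v(y(-12)) - 1*70019 = (-7/2 - 115/((-9/4*(-12)))) - 1*70019 = (-7/2 - 115/27) - 70019 = -419/54 - 70019 = -3781445/54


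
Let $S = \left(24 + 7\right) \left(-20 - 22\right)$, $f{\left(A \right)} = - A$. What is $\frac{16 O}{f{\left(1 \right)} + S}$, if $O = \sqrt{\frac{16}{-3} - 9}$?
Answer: $- \frac{16 i \sqrt{129}}{3909} \approx - 0.046489 i$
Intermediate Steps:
$S = -1302$ ($S = 31 \left(-42\right) = -1302$)
$O = \frac{i \sqrt{129}}{3}$ ($O = \sqrt{16 \left(- \frac{1}{3}\right) - 9} = \sqrt{- \frac{16}{3} - 9} = \sqrt{- \frac{43}{3}} = \frac{i \sqrt{129}}{3} \approx 3.7859 i$)
$\frac{16 O}{f{\left(1 \right)} + S} = \frac{16 \frac{i \sqrt{129}}{3}}{\left(-1\right) 1 - 1302} = \frac{\frac{16}{3} i \sqrt{129}}{-1 - 1302} = \frac{\frac{16}{3} i \sqrt{129}}{-1303} = \frac{16 i \sqrt{129}}{3} \left(- \frac{1}{1303}\right) = - \frac{16 i \sqrt{129}}{3909}$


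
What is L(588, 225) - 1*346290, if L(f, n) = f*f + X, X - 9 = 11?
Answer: -526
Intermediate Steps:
X = 20 (X = 9 + 11 = 20)
L(f, n) = 20 + f**2 (L(f, n) = f*f + 20 = f**2 + 20 = 20 + f**2)
L(588, 225) - 1*346290 = (20 + 588**2) - 1*346290 = (20 + 345744) - 346290 = 345764 - 346290 = -526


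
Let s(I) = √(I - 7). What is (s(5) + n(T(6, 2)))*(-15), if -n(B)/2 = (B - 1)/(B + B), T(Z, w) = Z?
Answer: 25/2 - 15*I*√2 ≈ 12.5 - 21.213*I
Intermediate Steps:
n(B) = -(-1 + B)/B (n(B) = -2*(B - 1)/(B + B) = -2*(-1 + B)/(2*B) = -2*(-1 + B)*1/(2*B) = -(-1 + B)/B)
s(I) = √(-7 + I)
(s(5) + n(T(6, 2)))*(-15) = (√(-7 + 5) + (1 - 1*6)/6)*(-15) = (√(-2) + (1 - 6)/6)*(-15) = (I*√2 + (⅙)*(-5))*(-15) = (I*√2 - ⅚)*(-15) = (-⅚ + I*√2)*(-15) = 25/2 - 15*I*√2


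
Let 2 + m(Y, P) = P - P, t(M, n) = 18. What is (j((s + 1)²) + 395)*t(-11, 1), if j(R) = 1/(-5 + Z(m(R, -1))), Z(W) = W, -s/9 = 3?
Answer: 49752/7 ≈ 7107.4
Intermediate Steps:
s = -27 (s = -9*3 = -27)
m(Y, P) = -2 (m(Y, P) = -2 + (P - P) = -2 + 0 = -2)
j(R) = -⅐ (j(R) = 1/(-5 - 2) = 1/(-7) = -⅐)
(j((s + 1)²) + 395)*t(-11, 1) = (-⅐ + 395)*18 = (2764/7)*18 = 49752/7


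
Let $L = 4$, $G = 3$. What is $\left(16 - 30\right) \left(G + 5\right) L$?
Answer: $-448$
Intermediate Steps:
$\left(16 - 30\right) \left(G + 5\right) L = \left(16 - 30\right) \left(3 + 5\right) 4 = - 14 \cdot 8 \cdot 4 = \left(-14\right) 32 = -448$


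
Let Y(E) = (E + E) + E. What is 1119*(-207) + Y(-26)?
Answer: -231711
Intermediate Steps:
Y(E) = 3*E (Y(E) = 2*E + E = 3*E)
1119*(-207) + Y(-26) = 1119*(-207) + 3*(-26) = -231633 - 78 = -231711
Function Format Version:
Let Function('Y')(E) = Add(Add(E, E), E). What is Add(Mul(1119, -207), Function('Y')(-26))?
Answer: -231711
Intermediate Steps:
Function('Y')(E) = Mul(3, E) (Function('Y')(E) = Add(Mul(2, E), E) = Mul(3, E))
Add(Mul(1119, -207), Function('Y')(-26)) = Add(Mul(1119, -207), Mul(3, -26)) = Add(-231633, -78) = -231711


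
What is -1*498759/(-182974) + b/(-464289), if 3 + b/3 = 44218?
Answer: 69099243707/28317605162 ≈ 2.4402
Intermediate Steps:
b = 132645 (b = -9 + 3*44218 = -9 + 132654 = 132645)
-1*498759/(-182974) + b/(-464289) = -1*498759/(-182974) + 132645/(-464289) = -498759*(-1/182974) + 132645*(-1/464289) = 498759/182974 - 44215/154763 = 69099243707/28317605162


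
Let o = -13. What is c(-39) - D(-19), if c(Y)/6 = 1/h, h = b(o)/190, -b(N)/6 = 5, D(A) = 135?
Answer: -173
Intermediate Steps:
b(N) = -30 (b(N) = -6*5 = -30)
h = -3/19 (h = -30/190 = -30*1/190 = -3/19 ≈ -0.15789)
c(Y) = -38 (c(Y) = 6/(-3/19) = 6*(-19/3) = -38)
c(-39) - D(-19) = -38 - 1*135 = -38 - 135 = -173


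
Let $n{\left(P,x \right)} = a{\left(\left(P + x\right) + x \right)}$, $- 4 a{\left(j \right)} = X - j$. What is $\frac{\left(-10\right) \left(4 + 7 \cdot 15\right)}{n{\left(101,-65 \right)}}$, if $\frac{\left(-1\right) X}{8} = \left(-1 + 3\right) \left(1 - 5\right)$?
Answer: $\frac{4360}{93} \approx 46.882$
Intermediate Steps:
$X = 64$ ($X = - 8 \left(-1 + 3\right) \left(1 - 5\right) = - 8 \cdot 2 \left(-4\right) = \left(-8\right) \left(-8\right) = 64$)
$a{\left(j \right)} = -16 + \frac{j}{4}$ ($a{\left(j \right)} = - \frac{64 - j}{4} = -16 + \frac{j}{4}$)
$n{\left(P,x \right)} = -16 + \frac{x}{2} + \frac{P}{4}$ ($n{\left(P,x \right)} = -16 + \frac{\left(P + x\right) + x}{4} = -16 + \frac{P + 2 x}{4} = -16 + \left(\frac{x}{2} + \frac{P}{4}\right) = -16 + \frac{x}{2} + \frac{P}{4}$)
$\frac{\left(-10\right) \left(4 + 7 \cdot 15\right)}{n{\left(101,-65 \right)}} = \frac{\left(-10\right) \left(4 + 7 \cdot 15\right)}{-16 + \frac{1}{2} \left(-65\right) + \frac{1}{4} \cdot 101} = \frac{\left(-10\right) \left(4 + 105\right)}{-16 - \frac{65}{2} + \frac{101}{4}} = \frac{\left(-10\right) 109}{- \frac{93}{4}} = \left(-1090\right) \left(- \frac{4}{93}\right) = \frac{4360}{93}$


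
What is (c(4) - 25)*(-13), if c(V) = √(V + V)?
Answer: 325 - 26*√2 ≈ 288.23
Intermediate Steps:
c(V) = √2*√V (c(V) = √(2*V) = √2*√V)
(c(4) - 25)*(-13) = (√2*√4 - 25)*(-13) = (√2*2 - 25)*(-13) = (2*√2 - 25)*(-13) = (-25 + 2*√2)*(-13) = 325 - 26*√2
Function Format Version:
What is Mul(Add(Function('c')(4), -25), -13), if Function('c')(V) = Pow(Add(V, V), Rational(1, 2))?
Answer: Add(325, Mul(-26, Pow(2, Rational(1, 2)))) ≈ 288.23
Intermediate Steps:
Function('c')(V) = Mul(Pow(2, Rational(1, 2)), Pow(V, Rational(1, 2))) (Function('c')(V) = Pow(Mul(2, V), Rational(1, 2)) = Mul(Pow(2, Rational(1, 2)), Pow(V, Rational(1, 2))))
Mul(Add(Function('c')(4), -25), -13) = Mul(Add(Mul(Pow(2, Rational(1, 2)), Pow(4, Rational(1, 2))), -25), -13) = Mul(Add(Mul(Pow(2, Rational(1, 2)), 2), -25), -13) = Mul(Add(Mul(2, Pow(2, Rational(1, 2))), -25), -13) = Mul(Add(-25, Mul(2, Pow(2, Rational(1, 2)))), -13) = Add(325, Mul(-26, Pow(2, Rational(1, 2))))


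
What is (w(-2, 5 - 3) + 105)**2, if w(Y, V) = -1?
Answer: 10816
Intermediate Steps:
(w(-2, 5 - 3) + 105)**2 = (-1 + 105)**2 = 104**2 = 10816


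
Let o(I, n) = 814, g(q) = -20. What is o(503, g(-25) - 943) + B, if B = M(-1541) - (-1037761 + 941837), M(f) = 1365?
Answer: 98103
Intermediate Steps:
B = 97289 (B = 1365 - (-1037761 + 941837) = 1365 - 1*(-95924) = 1365 + 95924 = 97289)
o(503, g(-25) - 943) + B = 814 + 97289 = 98103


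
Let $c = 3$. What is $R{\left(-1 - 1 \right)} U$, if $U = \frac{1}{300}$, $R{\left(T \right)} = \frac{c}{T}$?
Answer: $- \frac{1}{200} \approx -0.005$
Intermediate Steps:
$R{\left(T \right)} = \frac{3}{T}$
$U = \frac{1}{300} \approx 0.0033333$
$R{\left(-1 - 1 \right)} U = \frac{3}{-1 - 1} \cdot \frac{1}{300} = \frac{3}{-2} \cdot \frac{1}{300} = 3 \left(- \frac{1}{2}\right) \frac{1}{300} = \left(- \frac{3}{2}\right) \frac{1}{300} = - \frac{1}{200}$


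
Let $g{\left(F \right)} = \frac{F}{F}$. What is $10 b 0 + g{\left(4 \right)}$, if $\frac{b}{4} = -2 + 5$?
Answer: $1$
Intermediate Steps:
$b = 12$ ($b = 4 \left(-2 + 5\right) = 4 \cdot 3 = 12$)
$g{\left(F \right)} = 1$
$10 b 0 + g{\left(4 \right)} = 10 \cdot 12 \cdot 0 + 1 = 10 \cdot 0 + 1 = 0 + 1 = 1$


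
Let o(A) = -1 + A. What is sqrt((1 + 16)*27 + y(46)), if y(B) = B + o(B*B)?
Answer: 2*sqrt(655) ≈ 51.186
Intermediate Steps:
y(B) = -1 + B + B**2 (y(B) = B + (-1 + B*B) = B + (-1 + B**2) = -1 + B + B**2)
sqrt((1 + 16)*27 + y(46)) = sqrt((1 + 16)*27 + (-1 + 46 + 46**2)) = sqrt(17*27 + (-1 + 46 + 2116)) = sqrt(459 + 2161) = sqrt(2620) = 2*sqrt(655)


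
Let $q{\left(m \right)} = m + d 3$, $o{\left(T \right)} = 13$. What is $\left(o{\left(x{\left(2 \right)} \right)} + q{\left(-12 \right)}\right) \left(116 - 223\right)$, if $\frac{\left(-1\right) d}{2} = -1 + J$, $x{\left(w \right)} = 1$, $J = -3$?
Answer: $-2675$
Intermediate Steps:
$d = 8$ ($d = - 2 \left(-1 - 3\right) = \left(-2\right) \left(-4\right) = 8$)
$q{\left(m \right)} = 24 + m$ ($q{\left(m \right)} = m + 8 \cdot 3 = m + 24 = 24 + m$)
$\left(o{\left(x{\left(2 \right)} \right)} + q{\left(-12 \right)}\right) \left(116 - 223\right) = \left(13 + \left(24 - 12\right)\right) \left(116 - 223\right) = \left(13 + 12\right) \left(-107\right) = 25 \left(-107\right) = -2675$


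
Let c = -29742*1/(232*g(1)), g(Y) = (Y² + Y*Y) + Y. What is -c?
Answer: 4957/116 ≈ 42.733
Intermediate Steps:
g(Y) = Y + 2*Y² (g(Y) = (Y² + Y²) + Y = 2*Y² + Y = Y + 2*Y²)
c = -4957/116 (c = -29742*1/(232*(1 + 2*1)) = -29742*1/(232*(1 + 2)) = -29742/(((1*3)*29)*8) = -29742/((3*29)*8) = -29742/(87*8) = -29742/696 = -29742*1/696 = -4957/116 ≈ -42.733)
-c = -1*(-4957/116) = 4957/116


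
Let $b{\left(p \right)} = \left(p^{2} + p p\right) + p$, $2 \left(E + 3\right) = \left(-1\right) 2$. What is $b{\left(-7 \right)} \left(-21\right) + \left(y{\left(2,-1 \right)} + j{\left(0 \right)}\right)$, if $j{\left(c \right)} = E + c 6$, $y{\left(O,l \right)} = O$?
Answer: $-1913$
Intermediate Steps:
$E = -4$ ($E = -3 + \frac{\left(-1\right) 2}{2} = -3 + \frac{1}{2} \left(-2\right) = -3 - 1 = -4$)
$b{\left(p \right)} = p + 2 p^{2}$ ($b{\left(p \right)} = \left(p^{2} + p^{2}\right) + p = 2 p^{2} + p = p + 2 p^{2}$)
$j{\left(c \right)} = -4 + 6 c$ ($j{\left(c \right)} = -4 + c 6 = -4 + 6 c$)
$b{\left(-7 \right)} \left(-21\right) + \left(y{\left(2,-1 \right)} + j{\left(0 \right)}\right) = - 7 \left(1 + 2 \left(-7\right)\right) \left(-21\right) + \left(2 + \left(-4 + 6 \cdot 0\right)\right) = - 7 \left(1 - 14\right) \left(-21\right) + \left(2 + \left(-4 + 0\right)\right) = \left(-7\right) \left(-13\right) \left(-21\right) + \left(2 - 4\right) = 91 \left(-21\right) - 2 = -1911 - 2 = -1913$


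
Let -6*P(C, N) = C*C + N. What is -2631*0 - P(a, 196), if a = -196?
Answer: 19306/3 ≈ 6435.3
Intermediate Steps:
P(C, N) = -N/6 - C²/6 (P(C, N) = -(C*C + N)/6 = -(C² + N)/6 = -(N + C²)/6 = -N/6 - C²/6)
-2631*0 - P(a, 196) = -2631*0 - (-⅙*196 - ⅙*(-196)²) = 0 - (-98/3 - ⅙*38416) = 0 - (-98/3 - 19208/3) = 0 - 1*(-19306/3) = 0 + 19306/3 = 19306/3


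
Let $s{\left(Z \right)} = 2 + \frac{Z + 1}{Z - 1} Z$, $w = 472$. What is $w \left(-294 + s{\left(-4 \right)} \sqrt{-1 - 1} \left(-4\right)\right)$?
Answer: $-138768 + \frac{3776 i \sqrt{2}}{5} \approx -1.3877 \cdot 10^{5} + 1068.0 i$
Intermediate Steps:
$s{\left(Z \right)} = 2 + \frac{Z \left(1 + Z\right)}{-1 + Z}$ ($s{\left(Z \right)} = 2 + \frac{1 + Z}{-1 + Z} Z = 2 + \frac{Z \left(1 + Z\right)}{-1 + Z}$)
$w \left(-294 + s{\left(-4 \right)} \sqrt{-1 - 1} \left(-4\right)\right) = 472 \left(-294 + \frac{-2 + \left(-4\right)^{2} + 3 \left(-4\right)}{-1 - 4} \sqrt{-1 - 1} \left(-4\right)\right) = 472 \left(-294 + \frac{-2 + 16 - 12}{-5} \sqrt{-2} \left(-4\right)\right) = 472 \left(-294 + \left(- \frac{1}{5}\right) 2 i \sqrt{2} \left(-4\right)\right) = 472 \left(-294 + - \frac{2 i \sqrt{2}}{5} \left(-4\right)\right) = 472 \left(-294 + \frac{8 i \sqrt{2}}{5}\right) = -138768 + \frac{3776 i \sqrt{2}}{5}$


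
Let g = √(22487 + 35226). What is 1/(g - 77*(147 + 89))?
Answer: -18172/330163871 - √57713/330163871 ≈ -5.5767e-5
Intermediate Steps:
g = √57713 ≈ 240.24
1/(g - 77*(147 + 89)) = 1/(√57713 - 77*(147 + 89)) = 1/(√57713 - 77*236) = 1/(√57713 - 18172) = 1/(-18172 + √57713)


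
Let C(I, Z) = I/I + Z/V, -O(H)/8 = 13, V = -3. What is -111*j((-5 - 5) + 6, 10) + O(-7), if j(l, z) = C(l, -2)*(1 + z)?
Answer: -2139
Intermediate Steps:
O(H) = -104 (O(H) = -8*13 = -104)
C(I, Z) = 1 - Z/3 (C(I, Z) = I/I + Z/(-3) = 1 + Z*(-1/3) = 1 - Z/3)
j(l, z) = 5/3 + 5*z/3 (j(l, z) = (1 - 1/3*(-2))*(1 + z) = (1 + 2/3)*(1 + z) = 5*(1 + z)/3 = 5/3 + 5*z/3)
-111*j((-5 - 5) + 6, 10) + O(-7) = -111*(5/3 + (5/3)*10) - 104 = -111*(5/3 + 50/3) - 104 = -111*55/3 - 104 = -2035 - 104 = -2139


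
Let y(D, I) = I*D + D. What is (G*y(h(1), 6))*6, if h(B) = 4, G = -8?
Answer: -1344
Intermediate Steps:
y(D, I) = D + D*I (y(D, I) = D*I + D = D + D*I)
(G*y(h(1), 6))*6 = -32*(1 + 6)*6 = -32*7*6 = -8*28*6 = -224*6 = -1344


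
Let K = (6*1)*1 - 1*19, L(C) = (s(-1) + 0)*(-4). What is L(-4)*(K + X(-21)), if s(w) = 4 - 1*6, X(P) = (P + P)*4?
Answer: -1448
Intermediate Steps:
X(P) = 8*P (X(P) = (2*P)*4 = 8*P)
s(w) = -2 (s(w) = 4 - 6 = -2)
L(C) = 8 (L(C) = (-2 + 0)*(-4) = -2*(-4) = 8)
K = -13 (K = 6*1 - 19 = 6 - 19 = -13)
L(-4)*(K + X(-21)) = 8*(-13 + 8*(-21)) = 8*(-13 - 168) = 8*(-181) = -1448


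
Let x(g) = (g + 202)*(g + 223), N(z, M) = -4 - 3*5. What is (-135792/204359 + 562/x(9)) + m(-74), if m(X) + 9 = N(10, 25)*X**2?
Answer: -520465018372965/5001890884 ≈ -1.0405e+5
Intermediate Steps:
N(z, M) = -19 (N(z, M) = -4 - 15 = -19)
x(g) = (202 + g)*(223 + g)
m(X) = -9 - 19*X**2
(-135792/204359 + 562/x(9)) + m(-74) = (-135792/204359 + 562/(45046 + 9**2 + 425*9)) + (-9 - 19*(-74)**2) = (-135792*1/204359 + 562/(45046 + 81 + 3825)) + (-9 - 19*5476) = (-135792/204359 + 562/48952) + (-9 - 104044) = (-135792/204359 + 562*(1/48952)) - 104053 = (-135792/204359 + 281/24476) - 104053 = -3266220113/5001890884 - 104053 = -520465018372965/5001890884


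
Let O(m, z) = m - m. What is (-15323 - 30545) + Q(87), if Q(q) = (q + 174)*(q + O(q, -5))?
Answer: -23161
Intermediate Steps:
O(m, z) = 0
Q(q) = q*(174 + q) (Q(q) = (q + 174)*(q + 0) = (174 + q)*q = q*(174 + q))
(-15323 - 30545) + Q(87) = (-15323 - 30545) + 87*(174 + 87) = -45868 + 87*261 = -45868 + 22707 = -23161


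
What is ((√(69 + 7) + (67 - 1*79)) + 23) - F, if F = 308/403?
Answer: 4125/403 + 2*√19 ≈ 18.954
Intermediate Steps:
F = 308/403 (F = 308*(1/403) = 308/403 ≈ 0.76427)
((√(69 + 7) + (67 - 1*79)) + 23) - F = ((√(69 + 7) + (67 - 1*79)) + 23) - 1*308/403 = ((√76 + (67 - 79)) + 23) - 308/403 = ((2*√19 - 12) + 23) - 308/403 = ((-12 + 2*√19) + 23) - 308/403 = (11 + 2*√19) - 308/403 = 4125/403 + 2*√19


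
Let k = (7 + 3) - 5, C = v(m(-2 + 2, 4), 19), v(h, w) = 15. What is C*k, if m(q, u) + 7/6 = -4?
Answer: 75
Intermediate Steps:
m(q, u) = -31/6 (m(q, u) = -7/6 - 4 = -31/6)
C = 15
k = 5 (k = 10 - 5 = 5)
C*k = 15*5 = 75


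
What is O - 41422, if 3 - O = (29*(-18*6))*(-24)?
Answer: -116587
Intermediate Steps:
O = -75165 (O = 3 - 29*(-18*6)*(-24) = 3 - 29*(-108)*(-24) = 3 - (-3132)*(-24) = 3 - 1*75168 = 3 - 75168 = -75165)
O - 41422 = -75165 - 41422 = -116587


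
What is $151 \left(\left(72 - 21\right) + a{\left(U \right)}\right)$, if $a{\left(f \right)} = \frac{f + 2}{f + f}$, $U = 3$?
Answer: $\frac{46961}{6} \approx 7826.8$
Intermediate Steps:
$a{\left(f \right)} = \frac{2 + f}{2 f}$
$151 \left(\left(72 - 21\right) + a{\left(U \right)}\right) = 151 \left(\left(72 - 21\right) + \frac{2 + 3}{2 \cdot 3}\right) = 151 \left(51 + \frac{1}{2} \cdot \frac{1}{3} \cdot 5\right) = 151 \left(51 + \frac{5}{6}\right) = 151 \cdot \frac{311}{6} = \frac{46961}{6}$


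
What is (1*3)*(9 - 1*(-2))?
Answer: 33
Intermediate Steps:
(1*3)*(9 - 1*(-2)) = 3*(9 + 2) = 3*11 = 33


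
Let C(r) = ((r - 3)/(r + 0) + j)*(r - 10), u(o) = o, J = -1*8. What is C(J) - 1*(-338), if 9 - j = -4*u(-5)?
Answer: 2045/4 ≈ 511.25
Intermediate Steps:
J = -8
j = -11 (j = 9 - (-4)*(-5) = 9 - 1*20 = 9 - 20 = -11)
C(r) = (-11 + (-3 + r)/r)*(-10 + r) (C(r) = ((r - 3)/(r + 0) - 11)*(r - 10) = ((-3 + r)/r - 11)*(-10 + r) = (-11 + (-3 + r)/r)*(-10 + r))
C(J) - 1*(-338) = (97 - 10*(-8) + 30/(-8)) - 1*(-338) = (97 + 80 + 30*(-⅛)) + 338 = (97 + 80 - 15/4) + 338 = 693/4 + 338 = 2045/4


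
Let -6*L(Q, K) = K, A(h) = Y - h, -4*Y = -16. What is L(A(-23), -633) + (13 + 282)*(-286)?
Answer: -168529/2 ≈ -84265.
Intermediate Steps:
Y = 4 (Y = -¼*(-16) = 4)
A(h) = 4 - h
L(Q, K) = -K/6
L(A(-23), -633) + (13 + 282)*(-286) = -⅙*(-633) + (13 + 282)*(-286) = 211/2 + 295*(-286) = 211/2 - 84370 = -168529/2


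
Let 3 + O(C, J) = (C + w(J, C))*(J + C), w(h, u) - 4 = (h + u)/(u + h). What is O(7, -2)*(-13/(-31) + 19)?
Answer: 34314/31 ≈ 1106.9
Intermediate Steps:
w(h, u) = 5 (w(h, u) = 4 + (h + u)/(u + h) = 4 + (h + u)/(h + u) = 4 + 1 = 5)
O(C, J) = -3 + (5 + C)*(C + J) (O(C, J) = -3 + (C + 5)*(J + C) = -3 + (5 + C)*(C + J))
O(7, -2)*(-13/(-31) + 19) = (-3 + 7**2 + 5*7 + 5*(-2) + 7*(-2))*(-13/(-31) + 19) = (-3 + 49 + 35 - 10 - 14)*(-13*(-1/31) + 19) = 57*(13/31 + 19) = 57*(602/31) = 34314/31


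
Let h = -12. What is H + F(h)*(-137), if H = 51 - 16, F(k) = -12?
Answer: 1679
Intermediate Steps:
H = 35
H + F(h)*(-137) = 35 - 12*(-137) = 35 + 1644 = 1679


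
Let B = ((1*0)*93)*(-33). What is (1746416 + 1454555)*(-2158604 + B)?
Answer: -6909628804484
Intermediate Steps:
B = 0 (B = (0*93)*(-33) = 0*(-33) = 0)
(1746416 + 1454555)*(-2158604 + B) = (1746416 + 1454555)*(-2158604 + 0) = 3200971*(-2158604) = -6909628804484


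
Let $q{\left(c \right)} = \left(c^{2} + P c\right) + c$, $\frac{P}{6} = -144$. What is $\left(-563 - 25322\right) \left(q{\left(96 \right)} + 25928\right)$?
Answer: $1234818040$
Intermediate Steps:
$P = -864$ ($P = 6 \left(-144\right) = -864$)
$q{\left(c \right)} = c^{2} - 863 c$ ($q{\left(c \right)} = \left(c^{2} - 864 c\right) + c = c^{2} - 863 c$)
$\left(-563 - 25322\right) \left(q{\left(96 \right)} + 25928\right) = \left(-563 - 25322\right) \left(96 \left(-863 + 96\right) + 25928\right) = - 25885 \left(96 \left(-767\right) + 25928\right) = - 25885 \left(-73632 + 25928\right) = \left(-25885\right) \left(-47704\right) = 1234818040$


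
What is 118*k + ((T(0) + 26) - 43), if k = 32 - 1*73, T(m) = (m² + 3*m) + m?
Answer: -4855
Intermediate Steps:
T(m) = m² + 4*m
k = -41 (k = 32 - 73 = -41)
118*k + ((T(0) + 26) - 43) = 118*(-41) + ((0*(4 + 0) + 26) - 43) = -4838 + ((0*4 + 26) - 43) = -4838 + ((0 + 26) - 43) = -4838 + (26 - 43) = -4838 - 17 = -4855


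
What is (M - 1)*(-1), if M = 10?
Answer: -9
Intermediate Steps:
(M - 1)*(-1) = (10 - 1)*(-1) = 9*(-1) = -9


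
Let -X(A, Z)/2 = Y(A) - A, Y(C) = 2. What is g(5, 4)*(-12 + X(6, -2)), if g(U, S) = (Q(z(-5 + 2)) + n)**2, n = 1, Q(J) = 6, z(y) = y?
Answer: -196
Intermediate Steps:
g(U, S) = 49 (g(U, S) = (6 + 1)**2 = 7**2 = 49)
X(A, Z) = -4 + 2*A (X(A, Z) = -2*(2 - A) = -4 + 2*A)
g(5, 4)*(-12 + X(6, -2)) = 49*(-12 + (-4 + 2*6)) = 49*(-12 + (-4 + 12)) = 49*(-12 + 8) = 49*(-4) = -196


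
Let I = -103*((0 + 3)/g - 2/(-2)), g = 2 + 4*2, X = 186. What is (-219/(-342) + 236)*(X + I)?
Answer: 14055017/1140 ≈ 12329.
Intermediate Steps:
g = 10 (g = 2 + 8 = 10)
I = -1339/10 (I = -103*((0 + 3)/10 - 2/(-2)) = -103*(3*(1/10) - 2*(-1/2)) = -103*(3/10 + 1) = -103*13/10 = -1339/10 ≈ -133.90)
(-219/(-342) + 236)*(X + I) = (-219/(-342) + 236)*(186 - 1339/10) = (-219*(-1/342) + 236)*(521/10) = (73/114 + 236)*(521/10) = (26977/114)*(521/10) = 14055017/1140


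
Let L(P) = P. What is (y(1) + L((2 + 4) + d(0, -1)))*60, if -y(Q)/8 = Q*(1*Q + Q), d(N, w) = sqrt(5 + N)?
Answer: -600 + 60*sqrt(5) ≈ -465.84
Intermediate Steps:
y(Q) = -16*Q**2 (y(Q) = -8*Q*(1*Q + Q) = -8*Q*(Q + Q) = -8*Q*2*Q = -16*Q**2)
(y(1) + L((2 + 4) + d(0, -1)))*60 = (-16*1**2 + ((2 + 4) + sqrt(5 + 0)))*60 = (-16*1 + (6 + sqrt(5)))*60 = (-16 + (6 + sqrt(5)))*60 = (-10 + sqrt(5))*60 = -600 + 60*sqrt(5)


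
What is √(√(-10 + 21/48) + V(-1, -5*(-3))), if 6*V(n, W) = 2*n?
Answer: √(-12 + 27*I*√17)/6 ≈ 1.1783 + 1.3122*I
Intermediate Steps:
V(n, W) = n/3 (V(n, W) = (2*n)/6 = n/3)
√(√(-10 + 21/48) + V(-1, -5*(-3))) = √(√(-10 + 21/48) + (⅓)*(-1)) = √(√(-10 + 21*(1/48)) - ⅓) = √(√(-10 + 7/16) - ⅓) = √(√(-153/16) - ⅓) = √(3*I*√17/4 - ⅓) = √(-⅓ + 3*I*√17/4)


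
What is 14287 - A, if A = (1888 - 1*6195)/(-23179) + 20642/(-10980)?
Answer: 1818275052799/127252710 ≈ 14289.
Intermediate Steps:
A = -215585029/127252710 (A = (1888 - 6195)*(-1/23179) + 20642*(-1/10980) = -4307*(-1/23179) - 10321/5490 = 4307/23179 - 10321/5490 = -215585029/127252710 ≈ -1.6941)
14287 - A = 14287 - 1*(-215585029/127252710) = 14287 + 215585029/127252710 = 1818275052799/127252710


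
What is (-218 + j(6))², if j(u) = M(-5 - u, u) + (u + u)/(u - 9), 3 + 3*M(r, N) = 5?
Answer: 440896/9 ≈ 48988.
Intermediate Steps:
M(r, N) = ⅔ (M(r, N) = -1 + (⅓)*5 = -1 + 5/3 = ⅔)
j(u) = ⅔ + 2*u/(-9 + u) (j(u) = ⅔ + (u + u)/(u - 9) = ⅔ + (2*u)/(-9 + u) = ⅔ + 2*u/(-9 + u))
(-218 + j(6))² = (-218 + 2*(-9 + 4*6)/(3*(-9 + 6)))² = (-218 + (⅔)*(-9 + 24)/(-3))² = (-218 + (⅔)*(-⅓)*15)² = (-218 - 10/3)² = (-664/3)² = 440896/9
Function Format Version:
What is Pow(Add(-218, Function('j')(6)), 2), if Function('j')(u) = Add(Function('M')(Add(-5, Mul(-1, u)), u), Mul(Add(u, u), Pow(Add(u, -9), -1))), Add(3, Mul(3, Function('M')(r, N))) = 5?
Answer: Rational(440896, 9) ≈ 48988.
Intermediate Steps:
Function('M')(r, N) = Rational(2, 3) (Function('M')(r, N) = Add(-1, Mul(Rational(1, 3), 5)) = Add(-1, Rational(5, 3)) = Rational(2, 3))
Function('j')(u) = Add(Rational(2, 3), Mul(2, u, Pow(Add(-9, u), -1))) (Function('j')(u) = Add(Rational(2, 3), Mul(Add(u, u), Pow(Add(u, -9), -1))) = Add(Rational(2, 3), Mul(Mul(2, u), Pow(Add(-9, u), -1))) = Add(Rational(2, 3), Mul(2, u, Pow(Add(-9, u), -1))))
Pow(Add(-218, Function('j')(6)), 2) = Pow(Add(-218, Mul(Rational(2, 3), Pow(Add(-9, 6), -1), Add(-9, Mul(4, 6)))), 2) = Pow(Add(-218, Mul(Rational(2, 3), Pow(-3, -1), Add(-9, 24))), 2) = Pow(Add(-218, Mul(Rational(2, 3), Rational(-1, 3), 15)), 2) = Pow(Add(-218, Rational(-10, 3)), 2) = Pow(Rational(-664, 3), 2) = Rational(440896, 9)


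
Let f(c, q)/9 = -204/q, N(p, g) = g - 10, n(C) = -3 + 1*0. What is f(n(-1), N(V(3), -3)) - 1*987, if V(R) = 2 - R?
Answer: -10995/13 ≈ -845.77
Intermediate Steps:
n(C) = -3 (n(C) = -3 + 0 = -3)
N(p, g) = -10 + g
f(c, q) = -1836/q (f(c, q) = 9*(-204/q) = -1836/q)
f(n(-1), N(V(3), -3)) - 1*987 = -1836/(-10 - 3) - 1*987 = -1836/(-13) - 987 = -1836*(-1/13) - 987 = 1836/13 - 987 = -10995/13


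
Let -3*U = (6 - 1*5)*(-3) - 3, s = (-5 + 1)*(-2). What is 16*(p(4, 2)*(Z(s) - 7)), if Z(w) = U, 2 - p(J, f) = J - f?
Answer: 0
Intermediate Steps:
p(J, f) = 2 + f - J (p(J, f) = 2 - (J - f) = 2 + (f - J) = 2 + f - J)
s = 8 (s = -4*(-2) = 8)
U = 2 (U = -((6 - 1*5)*(-3) - 3)/3 = -((6 - 5)*(-3) - 3)/3 = -(1*(-3) - 3)/3 = -(-3 - 3)/3 = -⅓*(-6) = 2)
Z(w) = 2
16*(p(4, 2)*(Z(s) - 7)) = 16*((2 + 2 - 1*4)*(2 - 7)) = 16*((2 + 2 - 4)*(-5)) = 16*(0*(-5)) = 16*0 = 0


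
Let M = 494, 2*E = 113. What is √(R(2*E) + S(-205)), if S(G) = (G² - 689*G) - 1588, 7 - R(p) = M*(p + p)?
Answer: √70045 ≈ 264.66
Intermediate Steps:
E = 113/2 (E = (½)*113 = 113/2 ≈ 56.500)
R(p) = 7 - 988*p (R(p) = 7 - 494*(p + p) = 7 - 494*2*p = 7 - 988*p)
S(G) = -1588 + G² - 689*G
√(R(2*E) + S(-205)) = √((7 - 1976*113/2) + (-1588 + (-205)² - 689*(-205))) = √((7 - 988*113) + (-1588 + 42025 + 141245)) = √((7 - 111644) + 181682) = √(-111637 + 181682) = √70045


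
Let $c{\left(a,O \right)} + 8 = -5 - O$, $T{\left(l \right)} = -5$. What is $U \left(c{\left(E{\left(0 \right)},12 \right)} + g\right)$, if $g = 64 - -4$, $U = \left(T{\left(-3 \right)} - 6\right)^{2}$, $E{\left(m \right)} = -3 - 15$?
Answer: $5203$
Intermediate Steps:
$E{\left(m \right)} = -18$ ($E{\left(m \right)} = -3 - 15 = -18$)
$c{\left(a,O \right)} = -13 - O$ ($c{\left(a,O \right)} = -8 - \left(5 + O\right) = -13 - O$)
$U = 121$ ($U = \left(-5 - 6\right)^{2} = \left(-11\right)^{2} = 121$)
$g = 68$ ($g = 64 + 4 = 68$)
$U \left(c{\left(E{\left(0 \right)},12 \right)} + g\right) = 121 \left(\left(-13 - 12\right) + 68\right) = 121 \left(-25 + 68\right) = 121 \cdot 43 = 5203$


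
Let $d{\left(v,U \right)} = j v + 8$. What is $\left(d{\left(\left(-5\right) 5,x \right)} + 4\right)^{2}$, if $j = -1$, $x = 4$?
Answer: $1369$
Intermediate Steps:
$d{\left(v,U \right)} = 8 - v$ ($d{\left(v,U \right)} = - v + 8 = 8 - v$)
$\left(d{\left(\left(-5\right) 5,x \right)} + 4\right)^{2} = \left(\left(8 - \left(-5\right) 5\right) + 4\right)^{2} = \left(\left(8 - -25\right) + 4\right)^{2} = \left(\left(8 + 25\right) + 4\right)^{2} = \left(33 + 4\right)^{2} = 37^{2} = 1369$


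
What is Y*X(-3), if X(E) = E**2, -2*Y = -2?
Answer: 9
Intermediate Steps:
Y = 1 (Y = -1/2*(-2) = 1)
Y*X(-3) = 1*(-3)**2 = 1*9 = 9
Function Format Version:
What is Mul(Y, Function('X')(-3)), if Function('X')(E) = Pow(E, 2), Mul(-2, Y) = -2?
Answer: 9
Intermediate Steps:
Y = 1 (Y = Mul(Rational(-1, 2), -2) = 1)
Mul(Y, Function('X')(-3)) = Mul(1, Pow(-3, 2)) = Mul(1, 9) = 9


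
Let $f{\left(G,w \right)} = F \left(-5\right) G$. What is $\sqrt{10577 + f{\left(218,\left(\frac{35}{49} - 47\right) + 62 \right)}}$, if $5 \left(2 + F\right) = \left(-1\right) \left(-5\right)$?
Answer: $\sqrt{11667} \approx 108.01$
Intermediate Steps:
$F = -1$ ($F = -2 + \frac{\left(-1\right) \left(-5\right)}{5} = -2 + \frac{1}{5} \cdot 5 = -2 + 1 = -1$)
$f{\left(G,w \right)} = 5 G$ ($f{\left(G,w \right)} = \left(-1\right) \left(-5\right) G = 5 G$)
$\sqrt{10577 + f{\left(218,\left(\frac{35}{49} - 47\right) + 62 \right)}} = \sqrt{10577 + 5 \cdot 218} = \sqrt{10577 + 1090} = \sqrt{11667}$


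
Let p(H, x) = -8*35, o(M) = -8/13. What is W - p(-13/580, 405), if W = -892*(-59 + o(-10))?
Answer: 694940/13 ≈ 53457.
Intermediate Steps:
o(M) = -8/13 (o(M) = -8*1/13 = -8/13)
p(H, x) = -280
W = 691300/13 (W = -892*(-59 - 8/13) = -892*(-775/13) = 691300/13 ≈ 53177.)
W - p(-13/580, 405) = 691300/13 - 1*(-280) = 691300/13 + 280 = 694940/13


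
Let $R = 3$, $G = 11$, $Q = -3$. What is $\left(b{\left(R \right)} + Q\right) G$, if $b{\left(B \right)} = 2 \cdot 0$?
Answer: $-33$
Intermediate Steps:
$b{\left(B \right)} = 0$
$\left(b{\left(R \right)} + Q\right) G = \left(0 - 3\right) 11 = \left(-3\right) 11 = -33$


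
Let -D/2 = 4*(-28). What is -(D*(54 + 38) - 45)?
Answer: -20563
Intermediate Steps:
D = 224 (D = -8*(-28) = -2*(-112) = 224)
-(D*(54 + 38) - 45) = -(224*(54 + 38) - 45) = -(224*92 - 45) = -(20608 - 45) = -1*20563 = -20563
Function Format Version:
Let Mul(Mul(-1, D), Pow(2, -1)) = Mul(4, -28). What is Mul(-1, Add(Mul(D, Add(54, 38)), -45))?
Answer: -20563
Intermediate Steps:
D = 224 (D = Mul(-2, Mul(4, -28)) = Mul(-2, -112) = 224)
Mul(-1, Add(Mul(D, Add(54, 38)), -45)) = Mul(-1, Add(Mul(224, Add(54, 38)), -45)) = Mul(-1, Add(Mul(224, 92), -45)) = Mul(-1, Add(20608, -45)) = Mul(-1, 20563) = -20563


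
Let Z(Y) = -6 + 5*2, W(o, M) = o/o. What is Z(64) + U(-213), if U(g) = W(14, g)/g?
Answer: 851/213 ≈ 3.9953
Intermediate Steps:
W(o, M) = 1
U(g) = 1/g
Z(Y) = 4 (Z(Y) = -6 + 10 = 4)
Z(64) + U(-213) = 4 + 1/(-213) = 4 - 1/213 = 851/213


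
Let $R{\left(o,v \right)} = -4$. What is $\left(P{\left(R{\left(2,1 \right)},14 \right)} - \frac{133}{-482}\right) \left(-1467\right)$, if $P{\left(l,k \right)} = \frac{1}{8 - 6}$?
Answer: $- \frac{274329}{241} \approx -1138.3$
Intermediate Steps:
$P{\left(l,k \right)} = \frac{1}{2}$
$\left(P{\left(R{\left(2,1 \right)},14 \right)} - \frac{133}{-482}\right) \left(-1467\right) = \left(\frac{1}{2} - \frac{133}{-482}\right) \left(-1467\right) = \left(\frac{1}{2} - - \frac{133}{482}\right) \left(-1467\right) = \left(\frac{1}{2} + \frac{133}{482}\right) \left(-1467\right) = \frac{187}{241} \left(-1467\right) = - \frac{274329}{241}$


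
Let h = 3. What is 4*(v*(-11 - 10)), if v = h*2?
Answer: -504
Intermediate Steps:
v = 6 (v = 3*2 = 6)
4*(v*(-11 - 10)) = 4*(6*(-11 - 10)) = 4*(6*(-21)) = 4*(-126) = -504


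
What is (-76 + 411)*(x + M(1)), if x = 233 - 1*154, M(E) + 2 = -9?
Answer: 22780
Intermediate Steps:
M(E) = -11 (M(E) = -2 - 9 = -11)
x = 79 (x = 233 - 154 = 79)
(-76 + 411)*(x + M(1)) = (-76 + 411)*(79 - 11) = 335*68 = 22780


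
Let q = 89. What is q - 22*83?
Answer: -1737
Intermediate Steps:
q - 22*83 = 89 - 22*83 = 89 - 1826 = -1737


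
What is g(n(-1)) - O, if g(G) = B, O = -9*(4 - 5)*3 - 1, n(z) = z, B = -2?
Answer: -28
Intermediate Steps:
O = 26 (O = -(-9)*3 - 1 = -9*(-3) - 1 = 27 - 1 = 26)
g(G) = -2
g(n(-1)) - O = -2 - 1*26 = -2 - 26 = -28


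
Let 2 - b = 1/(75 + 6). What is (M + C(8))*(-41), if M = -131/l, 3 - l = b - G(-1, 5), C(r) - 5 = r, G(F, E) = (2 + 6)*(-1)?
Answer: -736729/566 ≈ -1301.6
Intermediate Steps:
G(F, E) = -8 (G(F, E) = 8*(-1) = -8)
C(r) = 5 + r
b = 161/81 (b = 2 - 1/(75 + 6) = 2 - 1/81 = 161/81 ≈ 1.9877)
l = -566/81 (l = 3 - (161/81 - 1*(-8)) = 3 - (161/81 + 8) = 3 - 1*809/81 = 3 - 809/81 = -566/81 ≈ -6.9877)
M = 10611/566 (M = -131/(-566/81) = -131*(-81/566) = 10611/566 ≈ 18.747)
(M + C(8))*(-41) = (10611/566 + (5 + 8))*(-41) = (10611/566 + 13)*(-41) = (17969/566)*(-41) = -736729/566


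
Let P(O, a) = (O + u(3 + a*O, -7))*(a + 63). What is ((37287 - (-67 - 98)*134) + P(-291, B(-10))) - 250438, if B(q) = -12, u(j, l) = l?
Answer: -206239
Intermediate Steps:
P(O, a) = (-7 + O)*(63 + a) (P(O, a) = (O - 7)*(a + 63) = (-7 + O)*(63 + a))
((37287 - (-67 - 98)*134) + P(-291, B(-10))) - 250438 = ((37287 - (-67 - 98)*134) + (-441 - 7*(-12) + 63*(-291) - 291*(-12))) - 250438 = ((37287 - (-165)*134) + (-441 + 84 - 18333 + 3492)) - 250438 = ((37287 - 1*(-22110)) - 15198) - 250438 = ((37287 + 22110) - 15198) - 250438 = (59397 - 15198) - 250438 = 44199 - 250438 = -206239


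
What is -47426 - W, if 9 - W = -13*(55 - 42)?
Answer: -47604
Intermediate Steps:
W = 178 (W = 9 - (-13)*(55 - 42) = 9 - (-13)*13 = 9 - 1*(-169) = 9 + 169 = 178)
-47426 - W = -47426 - 1*178 = -47426 - 178 = -47604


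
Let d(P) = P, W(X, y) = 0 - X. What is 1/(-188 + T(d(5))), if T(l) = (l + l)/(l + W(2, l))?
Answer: -3/554 ≈ -0.0054152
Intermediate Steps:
W(X, y) = -X
T(l) = 2*l/(-2 + l) (T(l) = (l + l)/(l - 1*2) = (2*l)/(l - 2) = (2*l)/(-2 + l) = 2*l/(-2 + l))
1/(-188 + T(d(5))) = 1/(-188 + 2*5/(-2 + 5)) = 1/(-188 + 2*5/3) = 1/(-188 + 2*5*(⅓)) = 1/(-188 + 10/3) = 1/(-554/3) = -3/554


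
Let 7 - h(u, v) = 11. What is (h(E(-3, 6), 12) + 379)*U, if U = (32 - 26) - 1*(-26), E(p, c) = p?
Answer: 12000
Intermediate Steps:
h(u, v) = -4 (h(u, v) = 7 - 1*11 = 7 - 11 = -4)
U = 32 (U = 6 + 26 = 32)
(h(E(-3, 6), 12) + 379)*U = (-4 + 379)*32 = 375*32 = 12000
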